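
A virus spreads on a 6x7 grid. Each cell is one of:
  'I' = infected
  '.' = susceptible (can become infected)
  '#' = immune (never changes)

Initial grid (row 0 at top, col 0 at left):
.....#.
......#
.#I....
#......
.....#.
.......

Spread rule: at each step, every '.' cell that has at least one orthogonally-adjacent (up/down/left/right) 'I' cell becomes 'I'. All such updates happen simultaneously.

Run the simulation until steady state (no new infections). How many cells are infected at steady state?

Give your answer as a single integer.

Step 0 (initial): 1 infected
Step 1: +3 new -> 4 infected
Step 2: +7 new -> 11 infected
Step 3: +9 new -> 20 infected
Step 4: +10 new -> 30 infected
Step 5: +3 new -> 33 infected
Step 6: +2 new -> 35 infected
Step 7: +1 new -> 36 infected
Step 8: +0 new -> 36 infected

Answer: 36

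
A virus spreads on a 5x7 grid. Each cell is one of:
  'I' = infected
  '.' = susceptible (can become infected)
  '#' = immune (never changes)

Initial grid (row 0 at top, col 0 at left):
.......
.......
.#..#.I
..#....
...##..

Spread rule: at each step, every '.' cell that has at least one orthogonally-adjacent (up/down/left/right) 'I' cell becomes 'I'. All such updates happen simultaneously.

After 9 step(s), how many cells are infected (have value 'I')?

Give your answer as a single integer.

Answer: 26

Derivation:
Step 0 (initial): 1 infected
Step 1: +3 new -> 4 infected
Step 2: +4 new -> 8 infected
Step 3: +4 new -> 12 infected
Step 4: +3 new -> 15 infected
Step 5: +3 new -> 18 infected
Step 6: +3 new -> 21 infected
Step 7: +2 new -> 23 infected
Step 8: +2 new -> 25 infected
Step 9: +1 new -> 26 infected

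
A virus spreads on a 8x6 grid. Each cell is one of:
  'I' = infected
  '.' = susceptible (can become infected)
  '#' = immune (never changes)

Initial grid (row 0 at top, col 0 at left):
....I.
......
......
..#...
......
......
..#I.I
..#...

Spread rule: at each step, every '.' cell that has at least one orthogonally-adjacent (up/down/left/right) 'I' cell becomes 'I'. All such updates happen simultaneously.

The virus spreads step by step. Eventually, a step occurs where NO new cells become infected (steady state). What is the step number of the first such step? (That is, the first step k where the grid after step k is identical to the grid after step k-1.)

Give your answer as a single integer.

Step 0 (initial): 3 infected
Step 1: +8 new -> 11 infected
Step 2: +9 new -> 20 infected
Step 3: +10 new -> 30 infected
Step 4: +6 new -> 36 infected
Step 5: +6 new -> 42 infected
Step 6: +3 new -> 45 infected
Step 7: +0 new -> 45 infected

Answer: 7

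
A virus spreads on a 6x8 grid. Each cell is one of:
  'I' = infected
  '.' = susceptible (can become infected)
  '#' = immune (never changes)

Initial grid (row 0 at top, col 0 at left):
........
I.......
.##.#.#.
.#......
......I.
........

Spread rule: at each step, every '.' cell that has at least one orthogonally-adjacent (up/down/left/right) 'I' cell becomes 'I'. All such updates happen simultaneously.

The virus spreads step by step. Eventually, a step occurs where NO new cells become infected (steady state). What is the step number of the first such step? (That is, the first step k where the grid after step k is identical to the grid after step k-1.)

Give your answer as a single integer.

Step 0 (initial): 2 infected
Step 1: +7 new -> 9 infected
Step 2: +8 new -> 17 infected
Step 3: +8 new -> 25 infected
Step 4: +10 new -> 35 infected
Step 5: +7 new -> 42 infected
Step 6: +1 new -> 43 infected
Step 7: +0 new -> 43 infected

Answer: 7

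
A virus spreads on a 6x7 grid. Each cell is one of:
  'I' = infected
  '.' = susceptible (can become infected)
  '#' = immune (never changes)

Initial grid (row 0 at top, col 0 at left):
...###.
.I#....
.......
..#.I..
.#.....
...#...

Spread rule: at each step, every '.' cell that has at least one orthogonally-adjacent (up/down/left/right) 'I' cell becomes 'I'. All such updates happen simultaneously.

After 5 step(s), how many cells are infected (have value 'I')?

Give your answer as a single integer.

Answer: 35

Derivation:
Step 0 (initial): 2 infected
Step 1: +7 new -> 9 infected
Step 2: +12 new -> 21 infected
Step 3: +7 new -> 28 infected
Step 4: +4 new -> 32 infected
Step 5: +3 new -> 35 infected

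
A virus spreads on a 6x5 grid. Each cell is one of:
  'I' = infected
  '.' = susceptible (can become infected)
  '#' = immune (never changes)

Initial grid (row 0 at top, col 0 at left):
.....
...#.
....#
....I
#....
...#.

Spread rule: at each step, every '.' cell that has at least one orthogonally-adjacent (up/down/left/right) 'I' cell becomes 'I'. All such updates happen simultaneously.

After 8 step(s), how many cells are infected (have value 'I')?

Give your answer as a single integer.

Answer: 26

Derivation:
Step 0 (initial): 1 infected
Step 1: +2 new -> 3 infected
Step 2: +4 new -> 7 infected
Step 3: +3 new -> 10 infected
Step 4: +5 new -> 15 infected
Step 5: +4 new -> 19 infected
Step 6: +4 new -> 23 infected
Step 7: +2 new -> 25 infected
Step 8: +1 new -> 26 infected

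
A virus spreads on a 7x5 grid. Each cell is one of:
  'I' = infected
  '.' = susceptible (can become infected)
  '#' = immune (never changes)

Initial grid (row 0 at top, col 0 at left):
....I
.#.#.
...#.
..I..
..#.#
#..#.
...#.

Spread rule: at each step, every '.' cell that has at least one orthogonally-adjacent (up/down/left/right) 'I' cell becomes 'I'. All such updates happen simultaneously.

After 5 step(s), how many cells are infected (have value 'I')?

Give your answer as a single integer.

Answer: 25

Derivation:
Step 0 (initial): 2 infected
Step 1: +5 new -> 7 infected
Step 2: +8 new -> 15 infected
Step 3: +4 new -> 19 infected
Step 4: +4 new -> 23 infected
Step 5: +2 new -> 25 infected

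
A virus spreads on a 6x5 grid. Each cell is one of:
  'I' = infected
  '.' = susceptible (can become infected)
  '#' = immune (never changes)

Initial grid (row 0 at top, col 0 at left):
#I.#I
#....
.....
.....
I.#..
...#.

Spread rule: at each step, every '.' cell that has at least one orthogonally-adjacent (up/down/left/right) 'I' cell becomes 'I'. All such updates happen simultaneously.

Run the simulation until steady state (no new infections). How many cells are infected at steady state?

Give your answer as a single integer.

Step 0 (initial): 3 infected
Step 1: +6 new -> 9 infected
Step 2: +7 new -> 16 infected
Step 3: +5 new -> 21 infected
Step 4: +2 new -> 23 infected
Step 5: +2 new -> 25 infected
Step 6: +0 new -> 25 infected

Answer: 25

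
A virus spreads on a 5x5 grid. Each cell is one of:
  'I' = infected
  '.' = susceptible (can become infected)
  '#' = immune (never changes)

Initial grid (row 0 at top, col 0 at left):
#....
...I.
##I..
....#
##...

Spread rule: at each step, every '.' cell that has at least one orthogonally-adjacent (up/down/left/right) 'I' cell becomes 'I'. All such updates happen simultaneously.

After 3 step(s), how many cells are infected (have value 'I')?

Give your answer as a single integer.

Answer: 18

Derivation:
Step 0 (initial): 2 infected
Step 1: +5 new -> 7 infected
Step 2: +7 new -> 14 infected
Step 3: +4 new -> 18 infected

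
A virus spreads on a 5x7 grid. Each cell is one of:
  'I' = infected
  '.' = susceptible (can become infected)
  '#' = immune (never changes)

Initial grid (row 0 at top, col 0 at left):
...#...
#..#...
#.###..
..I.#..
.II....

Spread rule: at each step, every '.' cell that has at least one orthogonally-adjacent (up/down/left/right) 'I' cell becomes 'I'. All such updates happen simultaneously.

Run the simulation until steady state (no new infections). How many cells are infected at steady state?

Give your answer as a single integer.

Step 0 (initial): 3 infected
Step 1: +4 new -> 7 infected
Step 2: +3 new -> 10 infected
Step 3: +2 new -> 12 infected
Step 4: +4 new -> 16 infected
Step 5: +4 new -> 20 infected
Step 6: +2 new -> 22 infected
Step 7: +3 new -> 25 infected
Step 8: +2 new -> 27 infected
Step 9: +0 new -> 27 infected

Answer: 27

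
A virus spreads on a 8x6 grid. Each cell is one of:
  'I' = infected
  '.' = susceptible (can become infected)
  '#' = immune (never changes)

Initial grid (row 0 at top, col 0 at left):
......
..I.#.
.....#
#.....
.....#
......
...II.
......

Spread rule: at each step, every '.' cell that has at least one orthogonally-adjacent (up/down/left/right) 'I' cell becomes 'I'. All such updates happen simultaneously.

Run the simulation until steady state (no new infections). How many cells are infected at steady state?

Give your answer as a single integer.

Step 0 (initial): 3 infected
Step 1: +10 new -> 13 infected
Step 2: +13 new -> 26 infected
Step 3: +11 new -> 37 infected
Step 4: +5 new -> 42 infected
Step 5: +2 new -> 44 infected
Step 6: +0 new -> 44 infected

Answer: 44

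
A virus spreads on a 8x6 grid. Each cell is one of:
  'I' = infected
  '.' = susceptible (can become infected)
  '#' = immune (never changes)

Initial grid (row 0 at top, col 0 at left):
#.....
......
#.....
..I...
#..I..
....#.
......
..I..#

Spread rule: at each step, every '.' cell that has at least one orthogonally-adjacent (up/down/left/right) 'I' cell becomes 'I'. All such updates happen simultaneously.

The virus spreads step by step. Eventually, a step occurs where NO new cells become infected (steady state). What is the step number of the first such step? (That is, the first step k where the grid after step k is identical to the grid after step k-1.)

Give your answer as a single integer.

Step 0 (initial): 3 infected
Step 1: +9 new -> 12 infected
Step 2: +12 new -> 24 infected
Step 3: +9 new -> 33 infected
Step 4: +7 new -> 40 infected
Step 5: +2 new -> 42 infected
Step 6: +1 new -> 43 infected
Step 7: +0 new -> 43 infected

Answer: 7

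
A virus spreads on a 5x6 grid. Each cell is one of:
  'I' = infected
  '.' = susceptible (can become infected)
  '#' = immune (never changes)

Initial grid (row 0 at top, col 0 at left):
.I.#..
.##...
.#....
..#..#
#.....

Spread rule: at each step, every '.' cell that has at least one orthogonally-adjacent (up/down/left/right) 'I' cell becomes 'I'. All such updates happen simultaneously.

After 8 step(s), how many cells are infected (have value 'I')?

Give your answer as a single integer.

Answer: 10

Derivation:
Step 0 (initial): 1 infected
Step 1: +2 new -> 3 infected
Step 2: +1 new -> 4 infected
Step 3: +1 new -> 5 infected
Step 4: +1 new -> 6 infected
Step 5: +1 new -> 7 infected
Step 6: +1 new -> 8 infected
Step 7: +1 new -> 9 infected
Step 8: +1 new -> 10 infected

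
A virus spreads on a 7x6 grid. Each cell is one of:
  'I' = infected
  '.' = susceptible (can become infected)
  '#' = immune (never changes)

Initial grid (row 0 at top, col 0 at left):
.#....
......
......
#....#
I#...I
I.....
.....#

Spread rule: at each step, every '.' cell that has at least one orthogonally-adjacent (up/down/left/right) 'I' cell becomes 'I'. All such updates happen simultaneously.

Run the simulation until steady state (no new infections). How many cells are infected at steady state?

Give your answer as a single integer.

Answer: 37

Derivation:
Step 0 (initial): 3 infected
Step 1: +4 new -> 7 infected
Step 2: +5 new -> 12 infected
Step 3: +6 new -> 18 infected
Step 4: +5 new -> 23 infected
Step 5: +5 new -> 28 infected
Step 6: +4 new -> 32 infected
Step 7: +3 new -> 35 infected
Step 8: +1 new -> 36 infected
Step 9: +1 new -> 37 infected
Step 10: +0 new -> 37 infected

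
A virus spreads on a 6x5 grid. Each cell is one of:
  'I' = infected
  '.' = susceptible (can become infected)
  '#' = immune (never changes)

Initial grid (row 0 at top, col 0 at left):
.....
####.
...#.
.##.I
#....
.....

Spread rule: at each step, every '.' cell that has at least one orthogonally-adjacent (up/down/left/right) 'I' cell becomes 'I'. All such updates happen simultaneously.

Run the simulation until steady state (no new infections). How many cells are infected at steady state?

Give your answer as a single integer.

Answer: 18

Derivation:
Step 0 (initial): 1 infected
Step 1: +3 new -> 4 infected
Step 2: +3 new -> 7 infected
Step 3: +3 new -> 10 infected
Step 4: +3 new -> 13 infected
Step 5: +2 new -> 15 infected
Step 6: +2 new -> 17 infected
Step 7: +1 new -> 18 infected
Step 8: +0 new -> 18 infected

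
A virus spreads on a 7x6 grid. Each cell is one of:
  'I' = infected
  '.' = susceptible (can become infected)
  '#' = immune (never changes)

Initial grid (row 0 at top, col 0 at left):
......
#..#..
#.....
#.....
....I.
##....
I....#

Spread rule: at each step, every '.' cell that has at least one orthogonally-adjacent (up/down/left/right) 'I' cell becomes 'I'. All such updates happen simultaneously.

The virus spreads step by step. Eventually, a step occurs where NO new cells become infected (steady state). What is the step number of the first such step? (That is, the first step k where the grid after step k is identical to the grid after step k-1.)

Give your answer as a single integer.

Answer: 9

Derivation:
Step 0 (initial): 2 infected
Step 1: +5 new -> 7 infected
Step 2: +8 new -> 15 infected
Step 3: +7 new -> 22 infected
Step 4: +5 new -> 27 infected
Step 5: +4 new -> 31 infected
Step 6: +2 new -> 33 infected
Step 7: +1 new -> 34 infected
Step 8: +1 new -> 35 infected
Step 9: +0 new -> 35 infected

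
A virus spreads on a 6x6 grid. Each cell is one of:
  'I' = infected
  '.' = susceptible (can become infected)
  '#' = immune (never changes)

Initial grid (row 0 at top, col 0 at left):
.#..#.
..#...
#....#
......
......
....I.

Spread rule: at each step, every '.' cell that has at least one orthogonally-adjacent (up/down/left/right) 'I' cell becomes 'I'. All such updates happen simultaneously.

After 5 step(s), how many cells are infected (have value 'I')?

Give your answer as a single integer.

Step 0 (initial): 1 infected
Step 1: +3 new -> 4 infected
Step 2: +4 new -> 8 infected
Step 3: +5 new -> 13 infected
Step 4: +5 new -> 18 infected
Step 5: +5 new -> 23 infected

Answer: 23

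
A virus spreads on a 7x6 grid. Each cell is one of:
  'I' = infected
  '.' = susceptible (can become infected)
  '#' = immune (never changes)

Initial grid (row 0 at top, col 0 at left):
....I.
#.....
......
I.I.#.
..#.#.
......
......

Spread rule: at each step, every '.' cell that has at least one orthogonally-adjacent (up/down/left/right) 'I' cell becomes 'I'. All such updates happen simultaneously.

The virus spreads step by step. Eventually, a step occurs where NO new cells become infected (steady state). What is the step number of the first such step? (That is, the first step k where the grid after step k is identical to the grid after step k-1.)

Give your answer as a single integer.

Step 0 (initial): 3 infected
Step 1: +8 new -> 11 infected
Step 2: +10 new -> 21 infected
Step 3: +6 new -> 27 infected
Step 4: +6 new -> 33 infected
Step 5: +4 new -> 37 infected
Step 6: +1 new -> 38 infected
Step 7: +0 new -> 38 infected

Answer: 7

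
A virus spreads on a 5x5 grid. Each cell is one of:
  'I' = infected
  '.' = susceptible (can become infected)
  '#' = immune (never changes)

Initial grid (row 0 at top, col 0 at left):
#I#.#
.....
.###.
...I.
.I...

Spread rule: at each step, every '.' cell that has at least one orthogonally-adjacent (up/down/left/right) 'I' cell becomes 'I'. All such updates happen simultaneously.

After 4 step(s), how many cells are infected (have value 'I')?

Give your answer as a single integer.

Step 0 (initial): 3 infected
Step 1: +7 new -> 10 infected
Step 2: +5 new -> 15 infected
Step 3: +3 new -> 18 infected
Step 4: +1 new -> 19 infected

Answer: 19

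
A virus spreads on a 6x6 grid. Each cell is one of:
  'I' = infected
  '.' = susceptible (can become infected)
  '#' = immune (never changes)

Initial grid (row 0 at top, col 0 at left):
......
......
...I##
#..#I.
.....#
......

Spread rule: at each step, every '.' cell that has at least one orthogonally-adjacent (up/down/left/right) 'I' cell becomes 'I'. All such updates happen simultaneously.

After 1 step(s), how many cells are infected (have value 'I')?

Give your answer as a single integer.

Answer: 6

Derivation:
Step 0 (initial): 2 infected
Step 1: +4 new -> 6 infected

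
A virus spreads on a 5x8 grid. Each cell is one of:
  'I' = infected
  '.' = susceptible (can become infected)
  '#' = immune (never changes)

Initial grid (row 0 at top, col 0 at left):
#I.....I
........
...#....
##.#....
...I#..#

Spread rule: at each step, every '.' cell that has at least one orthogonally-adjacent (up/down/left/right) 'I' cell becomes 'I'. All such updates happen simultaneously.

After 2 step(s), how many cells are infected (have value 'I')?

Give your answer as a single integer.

Step 0 (initial): 3 infected
Step 1: +5 new -> 8 infected
Step 2: +9 new -> 17 infected

Answer: 17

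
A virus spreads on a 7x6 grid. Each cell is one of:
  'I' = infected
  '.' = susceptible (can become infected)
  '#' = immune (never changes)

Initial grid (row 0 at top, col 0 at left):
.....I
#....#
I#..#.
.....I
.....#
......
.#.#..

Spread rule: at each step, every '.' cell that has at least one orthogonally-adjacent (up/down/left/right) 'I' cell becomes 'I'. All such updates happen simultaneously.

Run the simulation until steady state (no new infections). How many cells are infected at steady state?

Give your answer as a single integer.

Answer: 35

Derivation:
Step 0 (initial): 3 infected
Step 1: +4 new -> 7 infected
Step 2: +6 new -> 13 infected
Step 3: +8 new -> 21 infected
Step 4: +9 new -> 30 infected
Step 5: +4 new -> 34 infected
Step 6: +1 new -> 35 infected
Step 7: +0 new -> 35 infected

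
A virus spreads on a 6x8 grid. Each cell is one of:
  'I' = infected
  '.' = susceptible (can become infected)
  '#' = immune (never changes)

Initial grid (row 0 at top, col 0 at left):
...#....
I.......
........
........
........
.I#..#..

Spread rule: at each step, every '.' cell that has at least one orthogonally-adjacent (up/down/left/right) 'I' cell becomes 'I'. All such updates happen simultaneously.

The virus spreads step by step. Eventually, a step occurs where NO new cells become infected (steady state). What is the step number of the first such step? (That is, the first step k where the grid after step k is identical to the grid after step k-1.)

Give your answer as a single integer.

Answer: 9

Derivation:
Step 0 (initial): 2 infected
Step 1: +5 new -> 7 infected
Step 2: +7 new -> 14 infected
Step 3: +5 new -> 19 infected
Step 4: +5 new -> 24 infected
Step 5: +6 new -> 30 infected
Step 6: +5 new -> 35 infected
Step 7: +6 new -> 41 infected
Step 8: +4 new -> 45 infected
Step 9: +0 new -> 45 infected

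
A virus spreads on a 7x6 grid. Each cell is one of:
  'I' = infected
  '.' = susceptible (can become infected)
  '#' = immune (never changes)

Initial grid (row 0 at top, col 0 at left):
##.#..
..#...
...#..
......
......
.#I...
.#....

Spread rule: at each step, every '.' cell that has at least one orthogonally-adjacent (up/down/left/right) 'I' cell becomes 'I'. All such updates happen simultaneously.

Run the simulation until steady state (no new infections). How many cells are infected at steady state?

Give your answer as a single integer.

Step 0 (initial): 1 infected
Step 1: +3 new -> 4 infected
Step 2: +5 new -> 9 infected
Step 3: +7 new -> 16 infected
Step 4: +6 new -> 22 infected
Step 5: +5 new -> 27 infected
Step 6: +3 new -> 30 infected
Step 7: +3 new -> 33 infected
Step 8: +1 new -> 34 infected
Step 9: +0 new -> 34 infected

Answer: 34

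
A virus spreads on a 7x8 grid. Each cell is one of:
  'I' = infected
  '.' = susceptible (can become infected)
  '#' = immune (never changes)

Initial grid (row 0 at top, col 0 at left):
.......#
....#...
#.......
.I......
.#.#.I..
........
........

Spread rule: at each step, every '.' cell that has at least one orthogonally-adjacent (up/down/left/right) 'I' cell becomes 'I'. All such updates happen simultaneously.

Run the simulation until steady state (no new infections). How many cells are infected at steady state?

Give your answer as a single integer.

Step 0 (initial): 2 infected
Step 1: +7 new -> 9 infected
Step 2: +12 new -> 21 infected
Step 3: +14 new -> 35 infected
Step 4: +11 new -> 46 infected
Step 5: +5 new -> 51 infected
Step 6: +0 new -> 51 infected

Answer: 51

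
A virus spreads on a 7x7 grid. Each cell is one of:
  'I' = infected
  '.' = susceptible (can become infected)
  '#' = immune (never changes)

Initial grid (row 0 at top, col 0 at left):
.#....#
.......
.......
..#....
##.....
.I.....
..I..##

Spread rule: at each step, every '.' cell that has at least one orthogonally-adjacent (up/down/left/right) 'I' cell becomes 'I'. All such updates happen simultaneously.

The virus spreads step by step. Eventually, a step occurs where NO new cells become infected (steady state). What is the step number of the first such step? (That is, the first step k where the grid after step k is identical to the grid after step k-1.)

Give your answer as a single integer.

Step 0 (initial): 2 infected
Step 1: +4 new -> 6 infected
Step 2: +4 new -> 10 infected
Step 3: +2 new -> 12 infected
Step 4: +3 new -> 15 infected
Step 5: +4 new -> 19 infected
Step 6: +5 new -> 24 infected
Step 7: +6 new -> 30 infected
Step 8: +7 new -> 37 infected
Step 9: +4 new -> 41 infected
Step 10: +1 new -> 42 infected
Step 11: +0 new -> 42 infected

Answer: 11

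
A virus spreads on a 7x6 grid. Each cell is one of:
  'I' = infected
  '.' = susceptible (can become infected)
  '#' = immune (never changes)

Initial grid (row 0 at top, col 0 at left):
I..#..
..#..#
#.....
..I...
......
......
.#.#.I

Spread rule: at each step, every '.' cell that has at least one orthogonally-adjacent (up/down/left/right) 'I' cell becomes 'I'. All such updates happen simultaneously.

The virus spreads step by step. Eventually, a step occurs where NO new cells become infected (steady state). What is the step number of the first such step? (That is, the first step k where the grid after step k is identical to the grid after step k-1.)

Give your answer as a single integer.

Answer: 7

Derivation:
Step 0 (initial): 3 infected
Step 1: +8 new -> 11 infected
Step 2: +11 new -> 22 infected
Step 3: +8 new -> 30 infected
Step 4: +3 new -> 33 infected
Step 5: +2 new -> 35 infected
Step 6: +1 new -> 36 infected
Step 7: +0 new -> 36 infected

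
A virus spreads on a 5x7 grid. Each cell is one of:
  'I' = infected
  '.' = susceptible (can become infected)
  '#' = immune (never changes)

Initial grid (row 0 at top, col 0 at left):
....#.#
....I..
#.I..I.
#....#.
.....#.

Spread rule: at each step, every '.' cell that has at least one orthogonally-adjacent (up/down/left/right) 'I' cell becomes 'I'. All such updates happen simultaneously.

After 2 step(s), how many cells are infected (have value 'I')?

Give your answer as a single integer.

Answer: 21

Derivation:
Step 0 (initial): 3 infected
Step 1: +8 new -> 11 infected
Step 2: +10 new -> 21 infected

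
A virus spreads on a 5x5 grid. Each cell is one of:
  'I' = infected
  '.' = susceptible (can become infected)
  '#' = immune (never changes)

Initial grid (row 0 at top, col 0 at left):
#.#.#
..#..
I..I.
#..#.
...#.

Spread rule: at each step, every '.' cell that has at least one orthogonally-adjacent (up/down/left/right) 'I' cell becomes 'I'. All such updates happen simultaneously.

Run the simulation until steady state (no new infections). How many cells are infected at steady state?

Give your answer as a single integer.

Answer: 18

Derivation:
Step 0 (initial): 2 infected
Step 1: +5 new -> 7 infected
Step 2: +6 new -> 13 infected
Step 3: +4 new -> 17 infected
Step 4: +1 new -> 18 infected
Step 5: +0 new -> 18 infected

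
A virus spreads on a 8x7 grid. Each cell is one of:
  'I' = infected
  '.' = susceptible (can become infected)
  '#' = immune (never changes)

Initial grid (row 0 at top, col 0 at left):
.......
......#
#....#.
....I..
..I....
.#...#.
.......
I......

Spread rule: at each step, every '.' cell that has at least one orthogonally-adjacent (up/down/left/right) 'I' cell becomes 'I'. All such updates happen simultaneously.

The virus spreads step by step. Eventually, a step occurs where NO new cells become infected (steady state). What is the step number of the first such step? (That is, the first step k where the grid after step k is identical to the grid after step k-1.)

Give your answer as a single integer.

Step 0 (initial): 3 infected
Step 1: +10 new -> 13 infected
Step 2: +13 new -> 26 infected
Step 3: +11 new -> 37 infected
Step 4: +7 new -> 44 infected
Step 5: +5 new -> 49 infected
Step 6: +2 new -> 51 infected
Step 7: +0 new -> 51 infected

Answer: 7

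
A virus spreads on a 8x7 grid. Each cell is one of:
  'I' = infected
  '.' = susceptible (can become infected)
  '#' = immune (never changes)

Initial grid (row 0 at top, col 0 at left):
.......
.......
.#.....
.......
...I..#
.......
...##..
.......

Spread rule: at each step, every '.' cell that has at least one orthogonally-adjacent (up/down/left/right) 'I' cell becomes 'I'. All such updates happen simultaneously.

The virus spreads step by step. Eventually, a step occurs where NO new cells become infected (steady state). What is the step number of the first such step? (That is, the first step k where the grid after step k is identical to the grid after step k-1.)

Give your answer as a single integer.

Answer: 8

Derivation:
Step 0 (initial): 1 infected
Step 1: +4 new -> 5 infected
Step 2: +7 new -> 12 infected
Step 3: +9 new -> 21 infected
Step 4: +11 new -> 32 infected
Step 5: +11 new -> 43 infected
Step 6: +7 new -> 50 infected
Step 7: +2 new -> 52 infected
Step 8: +0 new -> 52 infected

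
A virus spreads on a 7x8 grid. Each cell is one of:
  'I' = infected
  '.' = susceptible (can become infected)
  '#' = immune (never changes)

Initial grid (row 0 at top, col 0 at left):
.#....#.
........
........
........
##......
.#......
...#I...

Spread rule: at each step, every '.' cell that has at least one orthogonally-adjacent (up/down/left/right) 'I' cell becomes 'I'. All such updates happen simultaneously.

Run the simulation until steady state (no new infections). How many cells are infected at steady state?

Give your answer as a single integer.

Step 0 (initial): 1 infected
Step 1: +2 new -> 3 infected
Step 2: +4 new -> 7 infected
Step 3: +6 new -> 13 infected
Step 4: +7 new -> 20 infected
Step 5: +7 new -> 27 infected
Step 6: +8 new -> 35 infected
Step 7: +8 new -> 43 infected
Step 8: +4 new -> 47 infected
Step 9: +2 new -> 49 infected
Step 10: +1 new -> 50 infected
Step 11: +0 new -> 50 infected

Answer: 50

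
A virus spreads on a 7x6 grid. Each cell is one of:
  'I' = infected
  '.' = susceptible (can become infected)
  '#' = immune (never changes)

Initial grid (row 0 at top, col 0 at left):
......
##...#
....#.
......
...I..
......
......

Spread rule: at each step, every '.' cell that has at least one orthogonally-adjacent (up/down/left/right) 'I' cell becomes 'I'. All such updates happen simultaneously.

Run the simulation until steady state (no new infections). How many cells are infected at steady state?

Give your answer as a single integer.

Step 0 (initial): 1 infected
Step 1: +4 new -> 5 infected
Step 2: +8 new -> 13 infected
Step 3: +9 new -> 22 infected
Step 4: +9 new -> 31 infected
Step 5: +4 new -> 35 infected
Step 6: +2 new -> 37 infected
Step 7: +1 new -> 38 infected
Step 8: +0 new -> 38 infected

Answer: 38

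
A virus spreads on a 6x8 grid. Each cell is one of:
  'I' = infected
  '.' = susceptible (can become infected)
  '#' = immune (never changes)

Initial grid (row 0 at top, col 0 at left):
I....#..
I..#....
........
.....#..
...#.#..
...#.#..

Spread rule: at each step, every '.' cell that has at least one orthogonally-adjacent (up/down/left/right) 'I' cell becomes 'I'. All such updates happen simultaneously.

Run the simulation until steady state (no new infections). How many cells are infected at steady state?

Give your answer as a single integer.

Answer: 41

Derivation:
Step 0 (initial): 2 infected
Step 1: +3 new -> 5 infected
Step 2: +4 new -> 9 infected
Step 3: +4 new -> 13 infected
Step 4: +5 new -> 18 infected
Step 5: +5 new -> 23 infected
Step 6: +4 new -> 27 infected
Step 7: +3 new -> 30 infected
Step 8: +5 new -> 35 infected
Step 9: +3 new -> 38 infected
Step 10: +2 new -> 40 infected
Step 11: +1 new -> 41 infected
Step 12: +0 new -> 41 infected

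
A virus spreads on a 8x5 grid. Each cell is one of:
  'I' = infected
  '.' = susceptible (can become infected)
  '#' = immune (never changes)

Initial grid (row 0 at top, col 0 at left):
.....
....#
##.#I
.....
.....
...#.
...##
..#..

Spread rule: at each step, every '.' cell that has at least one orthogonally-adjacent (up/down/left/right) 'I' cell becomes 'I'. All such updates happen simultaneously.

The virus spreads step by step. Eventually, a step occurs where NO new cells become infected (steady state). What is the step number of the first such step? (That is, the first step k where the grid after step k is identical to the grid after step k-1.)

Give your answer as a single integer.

Step 0 (initial): 1 infected
Step 1: +1 new -> 2 infected
Step 2: +2 new -> 4 infected
Step 3: +3 new -> 7 infected
Step 4: +3 new -> 10 infected
Step 5: +4 new -> 14 infected
Step 6: +6 new -> 20 infected
Step 7: +5 new -> 25 infected
Step 8: +4 new -> 29 infected
Step 9: +1 new -> 30 infected
Step 10: +0 new -> 30 infected

Answer: 10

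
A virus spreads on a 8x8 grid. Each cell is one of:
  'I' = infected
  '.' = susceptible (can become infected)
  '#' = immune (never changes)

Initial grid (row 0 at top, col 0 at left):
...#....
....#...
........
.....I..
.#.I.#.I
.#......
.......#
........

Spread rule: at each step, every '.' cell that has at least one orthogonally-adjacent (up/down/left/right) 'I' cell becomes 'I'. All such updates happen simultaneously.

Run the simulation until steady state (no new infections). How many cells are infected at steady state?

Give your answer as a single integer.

Step 0 (initial): 3 infected
Step 1: +10 new -> 13 infected
Step 2: +10 new -> 23 infected
Step 3: +11 new -> 34 infected
Step 4: +11 new -> 45 infected
Step 5: +8 new -> 53 infected
Step 6: +4 new -> 57 infected
Step 7: +1 new -> 58 infected
Step 8: +0 new -> 58 infected

Answer: 58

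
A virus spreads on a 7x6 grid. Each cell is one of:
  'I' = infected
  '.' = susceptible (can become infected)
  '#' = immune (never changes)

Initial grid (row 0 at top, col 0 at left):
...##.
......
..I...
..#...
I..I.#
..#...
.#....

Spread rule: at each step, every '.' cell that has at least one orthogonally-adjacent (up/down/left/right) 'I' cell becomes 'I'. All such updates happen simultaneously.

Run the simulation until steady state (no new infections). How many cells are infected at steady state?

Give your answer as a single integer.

Answer: 36

Derivation:
Step 0 (initial): 3 infected
Step 1: +10 new -> 13 infected
Step 2: +11 new -> 24 infected
Step 3: +8 new -> 32 infected
Step 4: +3 new -> 35 infected
Step 5: +1 new -> 36 infected
Step 6: +0 new -> 36 infected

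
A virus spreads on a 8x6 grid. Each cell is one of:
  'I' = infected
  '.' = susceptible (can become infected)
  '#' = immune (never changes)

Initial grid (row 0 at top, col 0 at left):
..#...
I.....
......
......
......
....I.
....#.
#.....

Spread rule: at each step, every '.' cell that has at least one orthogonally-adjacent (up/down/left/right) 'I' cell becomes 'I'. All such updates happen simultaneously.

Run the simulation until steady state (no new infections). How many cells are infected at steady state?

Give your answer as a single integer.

Step 0 (initial): 2 infected
Step 1: +6 new -> 8 infected
Step 2: +10 new -> 18 infected
Step 3: +12 new -> 30 infected
Step 4: +10 new -> 40 infected
Step 5: +4 new -> 44 infected
Step 6: +1 new -> 45 infected
Step 7: +0 new -> 45 infected

Answer: 45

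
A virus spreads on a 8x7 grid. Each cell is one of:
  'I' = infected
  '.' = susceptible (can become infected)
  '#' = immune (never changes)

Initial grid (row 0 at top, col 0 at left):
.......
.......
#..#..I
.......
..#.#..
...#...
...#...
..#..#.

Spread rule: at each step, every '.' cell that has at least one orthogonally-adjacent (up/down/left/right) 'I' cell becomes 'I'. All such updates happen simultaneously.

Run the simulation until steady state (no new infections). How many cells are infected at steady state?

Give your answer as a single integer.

Step 0 (initial): 1 infected
Step 1: +3 new -> 4 infected
Step 2: +5 new -> 9 infected
Step 3: +5 new -> 14 infected
Step 4: +5 new -> 19 infected
Step 5: +7 new -> 26 infected
Step 6: +5 new -> 31 infected
Step 7: +6 new -> 37 infected
Step 8: +4 new -> 41 infected
Step 9: +3 new -> 44 infected
Step 10: +3 new -> 47 infected
Step 11: +1 new -> 48 infected
Step 12: +0 new -> 48 infected

Answer: 48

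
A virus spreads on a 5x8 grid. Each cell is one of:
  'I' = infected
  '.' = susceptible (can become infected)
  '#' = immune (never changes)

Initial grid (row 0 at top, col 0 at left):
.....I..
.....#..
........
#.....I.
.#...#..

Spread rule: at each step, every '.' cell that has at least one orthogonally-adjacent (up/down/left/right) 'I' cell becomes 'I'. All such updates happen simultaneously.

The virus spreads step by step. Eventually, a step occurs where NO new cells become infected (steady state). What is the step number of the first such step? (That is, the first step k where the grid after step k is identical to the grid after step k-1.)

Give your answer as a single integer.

Step 0 (initial): 2 infected
Step 1: +6 new -> 8 infected
Step 2: +8 new -> 16 infected
Step 3: +6 new -> 22 infected
Step 4: +5 new -> 27 infected
Step 5: +5 new -> 32 infected
Step 6: +2 new -> 34 infected
Step 7: +1 new -> 35 infected
Step 8: +0 new -> 35 infected

Answer: 8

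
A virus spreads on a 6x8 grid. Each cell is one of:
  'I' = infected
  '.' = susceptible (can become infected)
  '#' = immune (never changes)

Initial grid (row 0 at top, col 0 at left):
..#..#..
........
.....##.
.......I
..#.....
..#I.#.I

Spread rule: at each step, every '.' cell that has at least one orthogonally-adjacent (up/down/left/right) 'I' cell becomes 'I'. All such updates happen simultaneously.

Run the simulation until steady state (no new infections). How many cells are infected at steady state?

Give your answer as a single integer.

Step 0 (initial): 3 infected
Step 1: +6 new -> 9 infected
Step 2: +5 new -> 14 infected
Step 3: +6 new -> 20 infected
Step 4: +6 new -> 26 infected
Step 5: +6 new -> 32 infected
Step 6: +5 new -> 37 infected
Step 7: +3 new -> 40 infected
Step 8: +1 new -> 41 infected
Step 9: +0 new -> 41 infected

Answer: 41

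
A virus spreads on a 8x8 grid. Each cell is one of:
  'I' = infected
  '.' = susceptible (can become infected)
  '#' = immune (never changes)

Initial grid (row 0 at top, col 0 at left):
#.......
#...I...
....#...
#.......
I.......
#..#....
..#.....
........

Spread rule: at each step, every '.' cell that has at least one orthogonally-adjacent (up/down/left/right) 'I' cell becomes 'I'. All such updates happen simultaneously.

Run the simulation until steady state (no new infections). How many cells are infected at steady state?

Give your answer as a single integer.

Step 0 (initial): 2 infected
Step 1: +4 new -> 6 infected
Step 2: +9 new -> 15 infected
Step 3: +13 new -> 28 infected
Step 4: +10 new -> 38 infected
Step 5: +6 new -> 44 infected
Step 6: +5 new -> 49 infected
Step 7: +5 new -> 54 infected
Step 8: +2 new -> 56 infected
Step 9: +1 new -> 57 infected
Step 10: +0 new -> 57 infected

Answer: 57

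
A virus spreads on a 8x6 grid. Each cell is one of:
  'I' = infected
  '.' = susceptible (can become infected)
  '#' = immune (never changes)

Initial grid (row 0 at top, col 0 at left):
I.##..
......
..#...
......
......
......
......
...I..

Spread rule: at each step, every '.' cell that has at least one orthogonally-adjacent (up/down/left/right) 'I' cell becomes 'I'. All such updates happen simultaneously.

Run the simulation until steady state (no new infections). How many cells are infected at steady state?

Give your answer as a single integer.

Answer: 45

Derivation:
Step 0 (initial): 2 infected
Step 1: +5 new -> 7 infected
Step 2: +7 new -> 14 infected
Step 3: +9 new -> 23 infected
Step 4: +9 new -> 32 infected
Step 5: +7 new -> 39 infected
Step 6: +4 new -> 43 infected
Step 7: +2 new -> 45 infected
Step 8: +0 new -> 45 infected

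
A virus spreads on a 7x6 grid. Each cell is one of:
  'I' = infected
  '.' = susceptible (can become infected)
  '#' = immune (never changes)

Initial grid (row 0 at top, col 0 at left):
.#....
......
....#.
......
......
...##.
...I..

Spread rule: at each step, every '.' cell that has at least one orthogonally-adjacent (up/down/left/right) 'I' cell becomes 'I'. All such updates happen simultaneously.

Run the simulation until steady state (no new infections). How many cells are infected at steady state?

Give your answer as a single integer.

Step 0 (initial): 1 infected
Step 1: +2 new -> 3 infected
Step 2: +3 new -> 6 infected
Step 3: +4 new -> 10 infected
Step 4: +5 new -> 15 infected
Step 5: +6 new -> 21 infected
Step 6: +6 new -> 27 infected
Step 7: +5 new -> 32 infected
Step 8: +4 new -> 36 infected
Step 9: +2 new -> 38 infected
Step 10: +0 new -> 38 infected

Answer: 38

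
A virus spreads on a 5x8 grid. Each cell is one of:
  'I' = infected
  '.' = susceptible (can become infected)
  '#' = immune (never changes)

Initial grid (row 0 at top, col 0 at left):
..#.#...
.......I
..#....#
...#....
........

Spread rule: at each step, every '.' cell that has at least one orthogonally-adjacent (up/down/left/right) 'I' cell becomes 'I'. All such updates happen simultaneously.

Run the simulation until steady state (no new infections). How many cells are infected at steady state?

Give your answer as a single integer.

Answer: 35

Derivation:
Step 0 (initial): 1 infected
Step 1: +2 new -> 3 infected
Step 2: +3 new -> 6 infected
Step 3: +4 new -> 10 infected
Step 4: +5 new -> 15 infected
Step 5: +6 new -> 21 infected
Step 6: +2 new -> 23 infected
Step 7: +4 new -> 27 infected
Step 8: +4 new -> 31 infected
Step 9: +3 new -> 34 infected
Step 10: +1 new -> 35 infected
Step 11: +0 new -> 35 infected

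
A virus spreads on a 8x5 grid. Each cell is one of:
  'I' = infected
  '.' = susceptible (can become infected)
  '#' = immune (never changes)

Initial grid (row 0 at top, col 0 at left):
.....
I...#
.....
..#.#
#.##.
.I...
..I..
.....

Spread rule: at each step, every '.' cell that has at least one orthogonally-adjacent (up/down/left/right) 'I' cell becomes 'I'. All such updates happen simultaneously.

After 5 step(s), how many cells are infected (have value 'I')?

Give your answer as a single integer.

Step 0 (initial): 3 infected
Step 1: +9 new -> 12 infected
Step 2: +10 new -> 22 infected
Step 3: +6 new -> 28 infected
Step 4: +3 new -> 31 infected
Step 5: +3 new -> 34 infected

Answer: 34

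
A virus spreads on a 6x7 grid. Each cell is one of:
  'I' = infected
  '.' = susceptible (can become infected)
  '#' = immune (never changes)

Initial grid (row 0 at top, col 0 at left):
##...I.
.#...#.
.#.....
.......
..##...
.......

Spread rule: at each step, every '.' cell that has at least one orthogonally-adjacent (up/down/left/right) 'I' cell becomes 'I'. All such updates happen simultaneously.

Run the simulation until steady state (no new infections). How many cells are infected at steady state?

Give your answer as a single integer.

Step 0 (initial): 1 infected
Step 1: +2 new -> 3 infected
Step 2: +3 new -> 6 infected
Step 3: +4 new -> 10 infected
Step 4: +5 new -> 15 infected
Step 5: +5 new -> 20 infected
Step 6: +4 new -> 24 infected
Step 7: +3 new -> 27 infected
Step 8: +3 new -> 30 infected
Step 9: +3 new -> 33 infected
Step 10: +2 new -> 35 infected
Step 11: +0 new -> 35 infected

Answer: 35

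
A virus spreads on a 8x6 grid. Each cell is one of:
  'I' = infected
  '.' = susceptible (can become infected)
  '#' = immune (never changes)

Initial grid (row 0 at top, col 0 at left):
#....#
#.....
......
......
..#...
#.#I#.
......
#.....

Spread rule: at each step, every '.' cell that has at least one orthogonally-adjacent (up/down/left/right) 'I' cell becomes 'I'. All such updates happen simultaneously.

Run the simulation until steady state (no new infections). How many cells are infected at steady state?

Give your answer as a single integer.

Step 0 (initial): 1 infected
Step 1: +2 new -> 3 infected
Step 2: +5 new -> 8 infected
Step 3: +8 new -> 16 infected
Step 4: +10 new -> 26 infected
Step 5: +7 new -> 33 infected
Step 6: +6 new -> 39 infected
Step 7: +1 new -> 40 infected
Step 8: +0 new -> 40 infected

Answer: 40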